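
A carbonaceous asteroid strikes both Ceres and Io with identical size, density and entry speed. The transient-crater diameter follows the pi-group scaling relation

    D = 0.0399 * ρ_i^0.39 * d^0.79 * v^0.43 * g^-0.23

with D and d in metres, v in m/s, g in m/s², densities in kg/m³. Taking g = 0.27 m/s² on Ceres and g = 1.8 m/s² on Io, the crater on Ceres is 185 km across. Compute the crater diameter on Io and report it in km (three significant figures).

All impactor-dependent factors cancel in the ratio, leaving D_Io/D_Ceres = (g_Io/g_Ceres)^-0.23.
(1.8/0.27)^-0.23 = 6.667^-0.23 = 0.6464
D_Io = 0.6464 × 185 km = 120 km

D ≈ 120 km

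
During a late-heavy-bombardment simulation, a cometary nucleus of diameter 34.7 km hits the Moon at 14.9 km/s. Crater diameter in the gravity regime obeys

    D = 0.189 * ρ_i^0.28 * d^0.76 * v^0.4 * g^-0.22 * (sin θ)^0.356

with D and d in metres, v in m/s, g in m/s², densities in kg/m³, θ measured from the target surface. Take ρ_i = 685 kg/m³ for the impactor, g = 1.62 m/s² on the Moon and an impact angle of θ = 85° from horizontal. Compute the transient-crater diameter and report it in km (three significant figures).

D ≈ 139 km

In SI units: d = 34700 m, v = 14900 m/s.
ρ_i^0.28 = 685^0.28 = 6.223
d^0.76 = 34700^0.76 = 2823
v^0.4 = 14900^0.4 = 46.70
g^-0.22 = 1.62^-0.22 = 0.8993
(sin 85°)^0.356 = 0.9962^0.356 = 0.9986
D = 0.189 × 6.223 × 2823 × 46.70 × 0.8993 × 0.9986 = 1.392 × 10^5 m
   = 139.2 km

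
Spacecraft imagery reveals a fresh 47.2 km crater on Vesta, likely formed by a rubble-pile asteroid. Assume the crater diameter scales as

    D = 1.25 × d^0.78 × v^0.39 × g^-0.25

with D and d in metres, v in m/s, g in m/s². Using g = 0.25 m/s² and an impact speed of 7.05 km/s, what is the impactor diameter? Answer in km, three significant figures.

Rearranging for d: d = [D / (1.25 · 7050^0.39 · 0.25^-0.25)]^(1/0.78).
D = 47200 m.
7050^0.39 = 31.68
0.25^-0.25 = 1.414
Denominator = 1.25 × 31.68 × 1.414 = 55.99
D / 55.99 = 47200 / 55.99 = 843.0
d = 843.0^(1/0.78) = 843.0^1.2821 = 5639 m

d ≈ 5.64 km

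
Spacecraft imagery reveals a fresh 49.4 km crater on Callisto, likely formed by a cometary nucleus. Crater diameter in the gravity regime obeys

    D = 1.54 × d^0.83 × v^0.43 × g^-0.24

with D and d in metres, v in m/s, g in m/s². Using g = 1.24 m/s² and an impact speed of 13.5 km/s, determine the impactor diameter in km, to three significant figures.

d ≈ 2.07 km

Rearranging for d: d = [D / (1.54 · 13500^0.43 · 1.24^-0.24)]^(1/0.83).
D = 49400 m.
13500^0.43 = 59.71
1.24^-0.24 = 0.9497
Denominator = 1.54 × 59.71 × 0.9497 = 87.33
D / 87.33 = 49400 / 87.33 = 565.7
d = 565.7^(1/0.83) = 565.7^1.2048 = 2072 m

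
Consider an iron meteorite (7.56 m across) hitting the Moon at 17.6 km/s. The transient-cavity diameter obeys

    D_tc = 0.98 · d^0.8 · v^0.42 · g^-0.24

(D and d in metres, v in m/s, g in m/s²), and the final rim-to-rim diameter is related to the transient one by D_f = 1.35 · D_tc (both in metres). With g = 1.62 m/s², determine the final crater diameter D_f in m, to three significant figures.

v = 17600 m/s.
d^0.8 = 7.56^0.8 = 5.044
v^0.42 = 17600^0.42 = 60.69
g^-0.24 = 1.62^-0.24 = 0.8907
D_tc = 0.98 × 5.044 × 60.69 × 0.8907 = 267.2 m
D_f = 1.35 × 267.2 = 360.7 m

D_f ≈ 361 m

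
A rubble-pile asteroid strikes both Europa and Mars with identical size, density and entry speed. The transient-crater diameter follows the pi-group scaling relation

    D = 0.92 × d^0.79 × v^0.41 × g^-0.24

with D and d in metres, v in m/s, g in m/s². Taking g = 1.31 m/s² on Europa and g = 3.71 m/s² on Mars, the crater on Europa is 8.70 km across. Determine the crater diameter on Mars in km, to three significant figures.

All impactor-dependent factors cancel in the ratio, leaving D_Mars/D_Europa = (g_Mars/g_Europa)^-0.24.
(3.71/1.31)^-0.24 = 2.832^-0.24 = 0.7789
D_Mars = 0.7789 × 8.70 km = 6.78 km

D ≈ 6.78 km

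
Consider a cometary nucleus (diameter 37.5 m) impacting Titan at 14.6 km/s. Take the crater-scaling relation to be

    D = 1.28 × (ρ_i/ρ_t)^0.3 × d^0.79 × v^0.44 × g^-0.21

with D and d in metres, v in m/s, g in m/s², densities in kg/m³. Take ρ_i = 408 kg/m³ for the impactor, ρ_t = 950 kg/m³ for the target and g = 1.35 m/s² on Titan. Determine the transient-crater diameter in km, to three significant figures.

D ≈ 1.11 km

In SI units: v = 14600 m/s.
(ρ_i/ρ_t)^0.3 = (408/950)^0.3 = 0.7760
d^0.79 = 37.5^0.79 = 17.52
v^0.44 = 14600^0.44 = 67.97
g^-0.21 = 1.35^-0.21 = 0.9389
D = 1.28 × 0.7760 × 17.52 × 67.97 × 0.9389 = 1111 m
   = 1.111 km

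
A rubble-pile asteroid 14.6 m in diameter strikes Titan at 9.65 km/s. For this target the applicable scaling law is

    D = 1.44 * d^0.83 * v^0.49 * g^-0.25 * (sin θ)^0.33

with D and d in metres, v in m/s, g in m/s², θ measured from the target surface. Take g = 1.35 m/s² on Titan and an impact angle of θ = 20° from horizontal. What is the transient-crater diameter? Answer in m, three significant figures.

In SI units: v = 9650 m/s.
d^0.83 = 14.6^0.83 = 9.256
v^0.49 = 9650^0.49 = 89.62
g^-0.25 = 1.35^-0.25 = 0.9277
(sin 20°)^0.33 = 0.3420^0.33 = 0.7018
D = 1.44 × 9.256 × 89.62 × 0.9277 × 0.7018 = 777.7 m

D ≈ 778 m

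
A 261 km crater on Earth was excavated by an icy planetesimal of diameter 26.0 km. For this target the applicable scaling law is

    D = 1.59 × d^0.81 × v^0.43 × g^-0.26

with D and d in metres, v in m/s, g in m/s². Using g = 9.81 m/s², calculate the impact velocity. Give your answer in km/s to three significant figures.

Rearranging for v: v = [D / (1.59 · 26000^0.81 · 9.81^-0.26)]^(1/0.43).
D = 261000 m.
26000^0.81 = 3768
9.81^-0.26 = 0.5523
Denominator = 1.59 × 3768 × 0.5523 = 3309
D / 3309 = 261000 / 3309 = 78.88
v = 78.88^(1/0.43) = 78.88^2.3256 = 25798 m/s

v ≈ 25.8 km/s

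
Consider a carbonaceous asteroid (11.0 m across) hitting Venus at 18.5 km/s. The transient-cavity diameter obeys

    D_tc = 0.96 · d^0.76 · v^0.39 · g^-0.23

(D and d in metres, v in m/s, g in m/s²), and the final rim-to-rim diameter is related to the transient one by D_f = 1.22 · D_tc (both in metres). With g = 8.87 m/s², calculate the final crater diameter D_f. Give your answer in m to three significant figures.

D_f ≈ 202 m

v = 18500 m/s.
d^0.76 = 11^0.76 = 6.187
v^0.39 = 18500^0.39 = 46.15
g^-0.23 = 8.87^-0.23 = 0.6053
D_tc = 0.96 × 6.187 × 46.15 × 0.6053 = 165.9 m
D_f = 1.22 × 165.9 = 202.4 m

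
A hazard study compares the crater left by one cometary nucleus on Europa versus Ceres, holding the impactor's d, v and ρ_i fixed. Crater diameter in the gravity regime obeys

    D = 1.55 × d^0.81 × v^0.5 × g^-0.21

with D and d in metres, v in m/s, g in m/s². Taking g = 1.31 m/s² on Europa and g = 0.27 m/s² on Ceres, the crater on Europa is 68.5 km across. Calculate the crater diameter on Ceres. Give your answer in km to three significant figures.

All impactor-dependent factors cancel in the ratio, leaving D_Ceres/D_Europa = (g_Ceres/g_Europa)^-0.21.
(0.27/1.31)^-0.21 = 0.2061^-0.21 = 1.393
D_Ceres = 1.393 × 68.5 km = 95.4 km

D ≈ 95.4 km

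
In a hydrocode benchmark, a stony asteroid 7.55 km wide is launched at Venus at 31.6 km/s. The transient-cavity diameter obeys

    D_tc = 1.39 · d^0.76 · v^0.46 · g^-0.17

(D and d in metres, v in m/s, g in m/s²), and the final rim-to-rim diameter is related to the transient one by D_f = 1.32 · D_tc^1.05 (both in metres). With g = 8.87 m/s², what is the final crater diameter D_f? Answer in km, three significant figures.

In SI: d = 7550 m, v = 31600 m/s.
d^0.76 = 7550^0.76 = 885.6
v^0.46 = 31600^0.46 = 117.5
g^-0.17 = 8.87^-0.17 = 0.6900
D_tc = 1.39 × 885.6 × 117.5 × 0.6900 = 99800 m
D_f = 1.32 × (99800)^1.05 = 2.342 × 10^5 m
     = 234.2 km

D_f ≈ 234 km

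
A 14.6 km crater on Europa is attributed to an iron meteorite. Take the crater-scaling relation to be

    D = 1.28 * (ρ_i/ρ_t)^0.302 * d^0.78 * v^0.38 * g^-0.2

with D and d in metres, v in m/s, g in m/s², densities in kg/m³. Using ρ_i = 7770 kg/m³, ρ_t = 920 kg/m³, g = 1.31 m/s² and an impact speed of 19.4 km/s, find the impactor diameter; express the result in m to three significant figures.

Rearranging for d: d = [D / (1.28 · (7770/920)^0.302 · 19400^0.38 · 1.31^-0.2)]^(1/0.78).
D = 14600 m.
(7770/920)^0.302 = 1.905
19400^0.38 = 42.60
1.31^-0.2 = 0.9474
Denominator = 1.28 × 1.905 × 42.60 × 0.9474 = 98.41
D / 98.41 = 14600 / 98.41 = 148.4
d = 148.4^(1/0.78) = 148.4^1.2821 = 608.1 m

d ≈ 608 m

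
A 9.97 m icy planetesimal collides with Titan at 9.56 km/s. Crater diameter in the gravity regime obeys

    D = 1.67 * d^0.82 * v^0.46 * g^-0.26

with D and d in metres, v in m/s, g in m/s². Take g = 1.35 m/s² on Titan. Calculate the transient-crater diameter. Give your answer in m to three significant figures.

D ≈ 690 m

In SI units: v = 9560 m/s.
d^0.82 = 9.97^0.82 = 6.591
v^0.46 = 9560^0.46 = 67.77
g^-0.26 = 1.35^-0.26 = 0.9249
D = 1.67 × 6.591 × 67.77 × 0.9249 = 689.9 m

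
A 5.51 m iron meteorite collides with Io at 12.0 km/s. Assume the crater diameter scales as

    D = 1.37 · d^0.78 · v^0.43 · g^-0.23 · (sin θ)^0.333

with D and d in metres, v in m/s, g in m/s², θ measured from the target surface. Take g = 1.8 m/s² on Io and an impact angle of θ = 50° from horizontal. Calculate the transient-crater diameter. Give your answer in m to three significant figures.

D ≈ 235 m

In SI units: v = 12000 m/s.
d^0.78 = 5.51^0.78 = 3.785
v^0.43 = 12000^0.43 = 56.76
g^-0.23 = 1.8^-0.23 = 0.8735
(sin 50°)^0.333 = 0.7660^0.333 = 0.9151
D = 1.37 × 3.785 × 56.76 × 0.8735 × 0.9151 = 235.3 m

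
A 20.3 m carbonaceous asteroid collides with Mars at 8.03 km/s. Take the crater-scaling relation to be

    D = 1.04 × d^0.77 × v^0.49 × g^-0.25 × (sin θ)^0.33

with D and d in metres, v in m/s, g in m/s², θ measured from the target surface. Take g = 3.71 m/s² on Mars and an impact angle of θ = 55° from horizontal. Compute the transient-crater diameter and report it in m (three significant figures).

D ≈ 584 m

In SI units: v = 8030 m/s.
d^0.77 = 20.3^0.77 = 10.16
v^0.49 = 8030^0.49 = 81.91
g^-0.25 = 3.71^-0.25 = 0.7205
(sin 55°)^0.33 = 0.8192^0.33 = 0.9363
D = 1.04 × 10.16 × 81.91 × 0.7205 × 0.9363 = 583.9 m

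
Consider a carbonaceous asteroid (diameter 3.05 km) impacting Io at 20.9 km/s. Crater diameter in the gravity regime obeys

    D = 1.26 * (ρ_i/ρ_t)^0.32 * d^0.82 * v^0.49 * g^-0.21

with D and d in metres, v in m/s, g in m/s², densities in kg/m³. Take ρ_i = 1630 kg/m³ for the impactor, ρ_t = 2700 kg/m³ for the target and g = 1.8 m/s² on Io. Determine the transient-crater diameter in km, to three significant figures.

In SI units: d = 3050 m, v = 20900 m/s.
(ρ_i/ρ_t)^0.32 = (1630/2700)^0.32 = 0.8509
d^0.82 = 3050^0.82 = 719.7
v^0.49 = 20900^0.49 = 130.9
g^-0.21 = 1.8^-0.21 = 0.8839
D = 1.26 × 0.8509 × 719.7 × 130.9 × 0.8839 = 89278 m
   = 89.28 km

D ≈ 89.3 km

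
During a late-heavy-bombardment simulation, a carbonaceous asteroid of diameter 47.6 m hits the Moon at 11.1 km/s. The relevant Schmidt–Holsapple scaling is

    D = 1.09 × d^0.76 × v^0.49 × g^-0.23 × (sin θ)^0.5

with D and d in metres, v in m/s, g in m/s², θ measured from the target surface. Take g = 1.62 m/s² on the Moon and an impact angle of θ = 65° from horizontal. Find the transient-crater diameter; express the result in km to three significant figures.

In SI units: v = 11100 m/s.
d^0.76 = 47.6^0.76 = 18.84
v^0.49 = 11100^0.49 = 95.99
g^-0.23 = 1.62^-0.23 = 0.8950
(sin 65°)^0.5 = 0.9063^0.5 = 0.9520
D = 1.09 × 18.84 × 95.99 × 0.8950 × 0.9520 = 1680 m
   = 1.680 km

D ≈ 1.68 km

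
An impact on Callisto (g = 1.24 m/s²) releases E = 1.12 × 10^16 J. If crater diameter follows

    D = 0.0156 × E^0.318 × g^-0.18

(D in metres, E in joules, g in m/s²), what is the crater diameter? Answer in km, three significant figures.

D ≈ 1.91 km

E^0.318 = (1.12 × 10^16)^0.318 = 1.270 × 10^5
g^-0.18 = 1.24^-0.18 = 0.9620
D = 0.0156 × 1.270 × 10^5 × 0.9620 = 1906 m
   = 1.906 km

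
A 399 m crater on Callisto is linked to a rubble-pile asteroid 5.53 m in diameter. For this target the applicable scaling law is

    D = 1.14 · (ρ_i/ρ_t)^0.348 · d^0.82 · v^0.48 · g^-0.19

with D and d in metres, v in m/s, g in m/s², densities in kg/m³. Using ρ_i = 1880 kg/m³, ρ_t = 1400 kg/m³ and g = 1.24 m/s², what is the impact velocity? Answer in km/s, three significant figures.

Rearranging for v: v = [D / (1.14 · (1880/1400)^0.348 · 5.53^0.82 · 1.24^-0.19)]^(1/0.48).
(1880/1400)^0.348 = 1.108
5.53^0.82 = 4.065
1.24^-0.19 = 0.9600
Denominator = 1.14 × 1.108 × 4.065 × 0.9600 = 4.929
D / 4.929 = 399 / 4.929 = 80.95
v = 80.95^(1/0.48) = 80.95^2.0833 = 9449 m/s

v ≈ 9.45 km/s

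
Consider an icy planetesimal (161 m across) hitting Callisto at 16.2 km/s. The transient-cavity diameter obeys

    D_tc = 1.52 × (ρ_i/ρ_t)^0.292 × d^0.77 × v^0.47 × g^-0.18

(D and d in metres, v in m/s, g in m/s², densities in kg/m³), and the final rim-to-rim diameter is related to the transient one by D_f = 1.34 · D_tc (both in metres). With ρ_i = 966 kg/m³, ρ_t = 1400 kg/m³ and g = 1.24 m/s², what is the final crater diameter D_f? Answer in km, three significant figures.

v = 16200 m/s.
(ρ_i/ρ_t)^0.292 = (966/1400)^0.292 = 0.8973
d^0.77 = 161^0.77 = 50.03
v^0.47 = 16200^0.47 = 95.16
g^-0.18 = 1.24^-0.18 = 0.9620
D_tc = 1.52 × 0.8973 × 50.03 × 95.16 × 0.9620 = 6247 m
D_f = 1.34 × 6247 = 8371 m
     = 8.371 km

D_f ≈ 8.37 km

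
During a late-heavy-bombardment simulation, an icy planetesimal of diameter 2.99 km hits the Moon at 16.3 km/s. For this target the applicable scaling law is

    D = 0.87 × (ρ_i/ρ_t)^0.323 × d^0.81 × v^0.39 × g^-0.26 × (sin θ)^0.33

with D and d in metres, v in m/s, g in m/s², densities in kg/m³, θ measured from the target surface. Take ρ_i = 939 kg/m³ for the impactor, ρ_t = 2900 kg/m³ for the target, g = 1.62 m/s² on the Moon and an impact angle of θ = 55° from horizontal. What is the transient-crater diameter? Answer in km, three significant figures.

In SI units: d = 2990 m, v = 16300 m/s.
(ρ_i/ρ_t)^0.323 = (939/2900)^0.323 = 0.6947
d^0.81 = 2990^0.81 = 653.6
v^0.39 = 16300^0.39 = 43.93
g^-0.26 = 1.62^-0.26 = 0.8821
(sin 55°)^0.33 = 0.8192^0.33 = 0.9363
D = 0.87 × 0.6947 × 653.6 × 43.93 × 0.8821 × 0.9363 = 14333 m
   = 14.33 km

D ≈ 14.3 km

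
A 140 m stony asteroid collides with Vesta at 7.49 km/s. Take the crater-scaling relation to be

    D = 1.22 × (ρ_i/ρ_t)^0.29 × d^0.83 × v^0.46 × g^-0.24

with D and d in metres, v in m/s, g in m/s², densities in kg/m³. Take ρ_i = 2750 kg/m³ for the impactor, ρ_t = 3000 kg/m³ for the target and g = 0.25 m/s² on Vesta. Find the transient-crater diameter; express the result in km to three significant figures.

D ≈ 6.07 km

In SI units: v = 7490 m/s.
(ρ_i/ρ_t)^0.29 = (2750/3000)^0.29 = 0.9751
d^0.83 = 140^0.83 = 60.43
v^0.46 = 7490^0.46 = 60.57
g^-0.24 = 0.25^-0.24 = 1.395
D = 1.22 × 0.9751 × 60.43 × 60.57 × 1.395 = 6074 m
   = 6.074 km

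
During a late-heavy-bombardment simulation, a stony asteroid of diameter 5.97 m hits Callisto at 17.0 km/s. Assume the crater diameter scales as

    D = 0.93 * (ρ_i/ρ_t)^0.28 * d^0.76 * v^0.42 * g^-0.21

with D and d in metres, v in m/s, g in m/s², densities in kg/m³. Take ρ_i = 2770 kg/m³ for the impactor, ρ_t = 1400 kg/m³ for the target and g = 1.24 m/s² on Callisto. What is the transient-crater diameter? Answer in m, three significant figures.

In SI units: v = 17000 m/s.
(ρ_i/ρ_t)^0.28 = (2770/1400)^0.28 = 1.211
d^0.76 = 5.97^0.76 = 3.888
v^0.42 = 17000^0.42 = 59.81
g^-0.21 = 1.24^-0.21 = 0.9558
D = 0.93 × 1.211 × 3.888 × 59.81 × 0.9558 = 250.3 m

D ≈ 250 m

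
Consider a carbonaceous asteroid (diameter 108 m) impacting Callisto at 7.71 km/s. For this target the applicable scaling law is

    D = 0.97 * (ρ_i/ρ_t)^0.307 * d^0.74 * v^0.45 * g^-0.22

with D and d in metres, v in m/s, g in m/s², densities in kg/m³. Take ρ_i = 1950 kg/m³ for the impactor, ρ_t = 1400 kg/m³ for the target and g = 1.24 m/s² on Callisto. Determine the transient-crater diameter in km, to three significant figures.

D ≈ 1.84 km

In SI units: v = 7710 m/s.
(ρ_i/ρ_t)^0.307 = (1950/1400)^0.307 = 1.107
d^0.74 = 108^0.74 = 31.97
v^0.45 = 7710^0.45 = 56.13
g^-0.22 = 1.24^-0.22 = 0.9538
D = 0.97 × 1.107 × 31.97 × 56.13 × 0.9538 = 1838 m
   = 1.838 km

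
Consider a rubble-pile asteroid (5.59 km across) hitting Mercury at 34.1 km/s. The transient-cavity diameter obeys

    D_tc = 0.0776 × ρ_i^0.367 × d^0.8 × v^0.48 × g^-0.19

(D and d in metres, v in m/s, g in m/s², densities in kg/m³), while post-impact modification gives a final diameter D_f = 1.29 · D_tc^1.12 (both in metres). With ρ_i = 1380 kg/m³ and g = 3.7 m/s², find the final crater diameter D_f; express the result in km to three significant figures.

D_f ≈ 678 km

In SI: d = 5590 m, v = 34100 m/s.
ρ_i^0.367 = 1380^0.367 = 14.20
d^0.8 = 5590^0.8 = 995.2
v^0.48 = 34100^0.48 = 149.9
g^-0.19 = 3.7^-0.19 = 0.7799
D_tc = 0.0776 × 14.20 × 995.2 × 149.9 × 0.7799 = 1.282 × 10^5 m
D_f = 1.29 × (1.282 × 10^5)^1.12 = 6.783 × 10^5 m
     = 678.3 km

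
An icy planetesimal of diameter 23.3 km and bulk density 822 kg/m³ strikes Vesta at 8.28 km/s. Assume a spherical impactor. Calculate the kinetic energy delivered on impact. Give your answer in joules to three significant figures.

E ≈ 1.87 × 10^23 J

d = 23300 m; v = 8280 m/s.
Mass m = (π/6) ρ d³ = (π/6) × 822 × (23300)³ = 5.444 × 10^15 kg
E = ½ m v² = 0.5 × 5.444 × 10^15 × (8280)² = 1.866 × 10^23 J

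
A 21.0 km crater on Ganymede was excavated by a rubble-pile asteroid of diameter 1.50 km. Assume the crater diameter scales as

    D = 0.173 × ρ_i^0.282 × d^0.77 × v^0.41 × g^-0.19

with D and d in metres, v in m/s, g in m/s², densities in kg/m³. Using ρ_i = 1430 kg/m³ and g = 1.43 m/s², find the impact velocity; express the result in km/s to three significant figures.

v ≈ 21.7 km/s

Rearranging for v: v = [D / (0.173 · 1430^0.282 · 1500^0.77 · 1.43^-0.19)]^(1/0.41).
D = 21000 m.
1430^0.282 = 7.759
1500^0.77 = 279.0
1.43^-0.19 = 0.9343
Denominator = 0.173 × 7.759 × 279.0 × 0.9343 = 349.9
D / 349.9 = 21000 / 349.9 = 60.02
v = 60.02^(1/0.41) = 60.02^2.439 = 21740 m/s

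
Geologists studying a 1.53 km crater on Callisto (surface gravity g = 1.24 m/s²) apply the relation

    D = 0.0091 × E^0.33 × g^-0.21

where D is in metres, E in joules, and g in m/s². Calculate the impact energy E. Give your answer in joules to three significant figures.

E ≈ 7.85 × 10^15 J

Rearranging: E = [D / (0.0091 · g^-0.21)]^(1/0.33).
D = 1530 m.
g^-0.21 = 1.24^-0.21 = 0.9558
D / (0.0091 × 0.9558) = 1530 / (8.698 × 10^-3) = 1.759 × 10^5
E = (1.759 × 10^5)^3.0303 = 7.847 × 10^15 J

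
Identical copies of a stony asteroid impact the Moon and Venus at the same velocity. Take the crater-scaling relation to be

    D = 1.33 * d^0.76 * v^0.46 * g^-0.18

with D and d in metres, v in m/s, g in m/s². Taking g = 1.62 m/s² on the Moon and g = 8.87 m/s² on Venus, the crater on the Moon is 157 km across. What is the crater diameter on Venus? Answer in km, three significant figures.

D ≈ 116 km

All impactor-dependent factors cancel in the ratio, leaving D_Venus/D_Moon = (g_Venus/g_Moon)^-0.18.
(8.87/1.62)^-0.18 = 5.475^-0.18 = 0.7364
D_Venus = 0.7364 × 157 km = 116 km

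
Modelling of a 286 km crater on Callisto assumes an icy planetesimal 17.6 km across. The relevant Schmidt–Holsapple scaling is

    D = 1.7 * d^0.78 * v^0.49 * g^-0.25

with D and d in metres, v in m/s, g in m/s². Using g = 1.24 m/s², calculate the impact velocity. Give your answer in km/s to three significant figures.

v ≈ 9.01 km/s

Rearranging for v: v = [D / (1.7 · 17600^0.78 · 1.24^-0.25)]^(1/0.49).
D = 286000 m.
17600^0.78 = 2049
1.24^-0.25 = 0.9476
Denominator = 1.7 × 2049 × 0.9476 = 3301
D / 3301 = 286000 / 3301 = 86.64
v = 86.64^(1/0.49) = 86.64^2.0408 = 9005 m/s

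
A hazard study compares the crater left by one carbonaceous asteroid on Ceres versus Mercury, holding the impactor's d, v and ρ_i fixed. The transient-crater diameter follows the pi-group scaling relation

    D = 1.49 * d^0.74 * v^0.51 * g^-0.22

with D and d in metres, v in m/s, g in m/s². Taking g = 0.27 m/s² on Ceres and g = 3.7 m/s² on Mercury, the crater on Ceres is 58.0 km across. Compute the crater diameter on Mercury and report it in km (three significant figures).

All impactor-dependent factors cancel in the ratio, leaving D_Mercury/D_Ceres = (g_Mercury/g_Ceres)^-0.22.
(3.7/0.27)^-0.22 = 13.70^-0.22 = 0.5622
D_Mercury = 0.5622 × 58.0 km = 32.6 km

D ≈ 32.6 km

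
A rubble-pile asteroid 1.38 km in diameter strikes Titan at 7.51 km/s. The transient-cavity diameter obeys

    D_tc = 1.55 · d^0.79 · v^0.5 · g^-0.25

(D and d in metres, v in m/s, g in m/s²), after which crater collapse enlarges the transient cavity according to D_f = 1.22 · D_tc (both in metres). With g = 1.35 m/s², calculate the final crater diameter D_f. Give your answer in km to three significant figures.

D_f ≈ 46.0 km

In SI: d = 1380 m, v = 7510 m/s.
d^0.79 = 1380^0.79 = 302.3
v^0.5 = 7510^0.5 = 86.66
g^-0.25 = 1.35^-0.25 = 0.9277
D_tc = 1.55 × 302.3 × 86.66 × 0.9277 = 37670 m
D_f = 1.22 × 37670 = 45957 m
     = 45.96 km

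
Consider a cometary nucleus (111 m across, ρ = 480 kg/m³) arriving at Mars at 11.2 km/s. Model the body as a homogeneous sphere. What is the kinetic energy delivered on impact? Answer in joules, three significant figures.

E ≈ 2.16 × 10^16 J

v = 11200 m/s.
Mass m = (π/6) ρ d³ = (π/6) × 480 × (111)³ = 3.437 × 10^8 kg
E = ½ m v² = 0.5 × 3.437 × 10^8 × (11200)² = 2.156 × 10^16 J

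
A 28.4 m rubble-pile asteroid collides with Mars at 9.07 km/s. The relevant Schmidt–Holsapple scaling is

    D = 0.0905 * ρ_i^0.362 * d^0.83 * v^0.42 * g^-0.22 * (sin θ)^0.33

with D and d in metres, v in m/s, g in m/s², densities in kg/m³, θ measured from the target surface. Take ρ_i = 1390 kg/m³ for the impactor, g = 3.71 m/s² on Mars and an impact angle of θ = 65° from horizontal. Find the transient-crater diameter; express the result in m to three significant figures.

In SI units: v = 9070 m/s.
ρ_i^0.362 = 1390^0.362 = 13.73
d^0.83 = 28.4^0.83 = 16.08
v^0.42 = 9070^0.42 = 45.94
g^-0.22 = 3.71^-0.22 = 0.7494
(sin 65°)^0.33 = 0.9063^0.33 = 0.9681
D = 0.0905 × 13.73 × 16.08 × 45.94 × 0.7494 × 0.9681 = 665.9 m

D ≈ 666 m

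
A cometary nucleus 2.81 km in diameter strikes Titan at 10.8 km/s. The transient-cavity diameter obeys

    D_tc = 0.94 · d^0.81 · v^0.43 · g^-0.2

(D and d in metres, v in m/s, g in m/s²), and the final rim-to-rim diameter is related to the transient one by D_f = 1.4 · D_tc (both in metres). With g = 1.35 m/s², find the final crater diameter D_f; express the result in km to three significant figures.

In SI: d = 2810 m, v = 10800 m/s.
d^0.81 = 2810^0.81 = 621.5
v^0.43 = 10800^0.43 = 54.25
g^-0.2 = 1.35^-0.2 = 0.9417
D_tc = 0.94 × 621.5 × 54.25 × 0.9417 = 29850 m
D_f = 1.4 × 29850 = 41790 m
     = 41.79 km

D_f ≈ 41.8 km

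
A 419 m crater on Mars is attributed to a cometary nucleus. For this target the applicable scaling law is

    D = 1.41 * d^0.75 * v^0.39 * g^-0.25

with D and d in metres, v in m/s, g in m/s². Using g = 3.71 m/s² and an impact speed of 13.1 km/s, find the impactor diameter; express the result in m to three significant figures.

Rearranging for d: d = [D / (1.41 · 13100^0.39 · 3.71^-0.25)]^(1/0.75).
13100^0.39 = 40.34
3.71^-0.25 = 0.7205
Denominator = 1.41 × 40.34 × 0.7205 = 40.98
D / 40.98 = 419 / 40.98 = 10.22
d = 10.22^(1/0.75) = 10.22^1.3333 = 22.18 m

d ≈ 22.2 m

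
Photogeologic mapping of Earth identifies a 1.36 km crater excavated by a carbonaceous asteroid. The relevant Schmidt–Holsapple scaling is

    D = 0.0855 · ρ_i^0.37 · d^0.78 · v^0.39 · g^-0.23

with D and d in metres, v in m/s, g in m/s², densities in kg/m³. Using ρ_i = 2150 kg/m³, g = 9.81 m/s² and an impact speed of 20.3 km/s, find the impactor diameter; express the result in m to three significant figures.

Rearranging for d: d = [D / (0.0855 · 2150^0.37 · 20300^0.39 · 9.81^-0.23)]^(1/0.78).
D = 1360 m.
2150^0.37 = 17.10
20300^0.39 = 47.85
9.81^-0.23 = 0.5914
Denominator = 0.0855 × 17.10 × 47.85 × 0.5914 = 41.37
D / 41.37 = 1360 / 41.37 = 32.87
d = 32.87^(1/0.78) = 32.87^1.2821 = 88.04 m

d ≈ 88.0 m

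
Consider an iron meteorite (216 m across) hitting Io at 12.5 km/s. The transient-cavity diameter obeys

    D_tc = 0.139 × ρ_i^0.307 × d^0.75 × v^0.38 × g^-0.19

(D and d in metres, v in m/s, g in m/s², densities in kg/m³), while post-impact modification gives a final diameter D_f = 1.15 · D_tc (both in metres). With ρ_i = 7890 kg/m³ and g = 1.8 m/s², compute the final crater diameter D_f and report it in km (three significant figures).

D_f ≈ 4.56 km

v = 12500 m/s.
ρ_i^0.307 = 7890^0.307 = 15.72
d^0.75 = 216^0.75 = 56.34
v^0.38 = 12500^0.38 = 36.04
g^-0.19 = 1.8^-0.19 = 0.8943
D_tc = 0.139 × 15.72 × 56.34 × 36.04 × 0.8943 = 3968 m
D_f = 1.15 × 3968 = 4563 m
     = 4.563 km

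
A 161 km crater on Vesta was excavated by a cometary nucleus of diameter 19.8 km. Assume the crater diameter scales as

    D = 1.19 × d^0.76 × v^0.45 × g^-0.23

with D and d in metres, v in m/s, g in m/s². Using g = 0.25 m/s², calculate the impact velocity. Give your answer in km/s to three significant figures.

Rearranging for v: v = [D / (1.19 · 19800^0.76 · 0.25^-0.23)]^(1/0.45).
D = 161000 m.
19800^0.76 = 1843
0.25^-0.23 = 1.376
Denominator = 1.19 × 1843 × 1.376 = 3018
D / 3018 = 161000 / 3018 = 53.35
v = 53.35^(1/0.45) = 53.35^2.2222 = 6887 m/s

v ≈ 6.89 km/s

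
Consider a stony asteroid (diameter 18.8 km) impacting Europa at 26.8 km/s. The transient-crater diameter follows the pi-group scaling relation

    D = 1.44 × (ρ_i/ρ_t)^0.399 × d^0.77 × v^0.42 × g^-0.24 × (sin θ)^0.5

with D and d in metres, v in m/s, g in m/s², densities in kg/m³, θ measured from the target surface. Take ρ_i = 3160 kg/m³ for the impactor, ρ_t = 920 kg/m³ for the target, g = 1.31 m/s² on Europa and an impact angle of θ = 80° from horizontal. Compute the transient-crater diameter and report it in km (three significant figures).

D ≈ 310 km

In SI units: d = 18800 m, v = 26800 m/s.
(ρ_i/ρ_t)^0.399 = (3160/920)^0.399 = 1.636
d^0.77 = 18800^0.77 = 1955
v^0.42 = 26800^0.42 = 72.41
g^-0.24 = 1.31^-0.24 = 0.9372
(sin 80°)^0.5 = 0.9848^0.5 = 0.9924
D = 1.44 × 1.636 × 1955 × 72.41 × 0.9372 × 0.9924 = 3.102 × 10^5 m
   = 310.2 km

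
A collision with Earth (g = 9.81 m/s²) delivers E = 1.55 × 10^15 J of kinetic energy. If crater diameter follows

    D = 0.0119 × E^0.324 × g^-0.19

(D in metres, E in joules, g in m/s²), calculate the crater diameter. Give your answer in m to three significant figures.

E^0.324 = (1.55 × 10^15)^0.324 = 8.350 × 10^4
g^-0.19 = 9.81^-0.19 = 0.6480
D = 0.0119 × 8.350 × 10^4 × 0.6480 = 643.9 m

D ≈ 644 m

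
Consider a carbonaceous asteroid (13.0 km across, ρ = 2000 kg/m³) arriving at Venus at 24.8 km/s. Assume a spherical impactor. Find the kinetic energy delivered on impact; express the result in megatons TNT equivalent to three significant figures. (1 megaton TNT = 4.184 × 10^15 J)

E ≈ 1.69 × 10^8 Mt TNT

d = 13000 m; v = 24800 m/s.
Mass m = (π/6) ρ d³ = (π/6) × 2000 × (13000)³ = 2.301 × 10^15 kg
E = ½ m v² = 0.5 × 2.301 × 10^15 × (24800)² = 7.076 × 10^23 J
   = 7.076 × 10^23 / 4.184×10^15 = 1.691 × 10^8 Mt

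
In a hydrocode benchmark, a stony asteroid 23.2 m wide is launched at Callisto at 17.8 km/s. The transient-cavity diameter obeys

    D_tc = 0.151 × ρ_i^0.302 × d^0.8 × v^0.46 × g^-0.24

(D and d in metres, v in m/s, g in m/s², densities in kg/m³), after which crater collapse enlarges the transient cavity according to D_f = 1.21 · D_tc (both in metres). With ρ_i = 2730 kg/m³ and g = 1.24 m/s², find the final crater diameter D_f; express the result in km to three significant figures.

v = 17800 m/s.
ρ_i^0.302 = 2730^0.302 = 10.91
d^0.8 = 23.2^0.8 = 12.37
v^0.46 = 17800^0.46 = 90.20
g^-0.24 = 1.24^-0.24 = 0.9497
D_tc = 0.151 × 10.91 × 12.37 × 90.20 × 0.9497 = 1746 m
D_f = 1.21 × 1746 = 2113 m
     = 2.113 km

D_f ≈ 2.11 km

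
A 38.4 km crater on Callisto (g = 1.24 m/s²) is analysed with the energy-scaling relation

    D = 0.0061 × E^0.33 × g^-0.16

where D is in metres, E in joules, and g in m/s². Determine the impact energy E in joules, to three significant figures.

E ≈ 4.45 × 10^20 J

Rearranging: E = [D / (0.0061 · g^-0.16)]^(1/0.33).
D = 38400 m.
g^-0.16 = 1.24^-0.16 = 0.9662
D / (0.0061 × 0.9662) = 38400 / (5.894 × 10^-3) = 6.515 × 10^6
E = (6.515 × 10^6)^3.0303 = 4.448 × 10^20 J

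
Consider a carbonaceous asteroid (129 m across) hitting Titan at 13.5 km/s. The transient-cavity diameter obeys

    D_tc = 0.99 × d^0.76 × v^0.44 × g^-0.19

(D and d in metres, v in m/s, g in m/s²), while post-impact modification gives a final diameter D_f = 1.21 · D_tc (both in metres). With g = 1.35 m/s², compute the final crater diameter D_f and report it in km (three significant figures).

D_f ≈ 2.99 km

v = 13500 m/s.
d^0.76 = 129^0.76 = 40.18
v^0.44 = 13500^0.44 = 65.67
g^-0.19 = 1.35^-0.19 = 0.9446
D_tc = 0.99 × 40.18 × 65.67 × 0.9446 = 2468 m
D_f = 1.21 × 2468 = 2986 m
     = 2.986 km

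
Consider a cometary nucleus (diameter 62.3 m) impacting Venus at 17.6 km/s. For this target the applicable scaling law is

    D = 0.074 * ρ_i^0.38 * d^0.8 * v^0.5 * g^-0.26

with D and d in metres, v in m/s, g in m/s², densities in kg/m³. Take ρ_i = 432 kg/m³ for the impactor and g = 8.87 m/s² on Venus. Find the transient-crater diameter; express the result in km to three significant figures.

D ≈ 1.52 km

In SI units: v = 17600 m/s.
ρ_i^0.38 = 432^0.38 = 10.03
d^0.8 = 62.3^0.8 = 27.26
v^0.5 = 17600^0.5 = 132.7
g^-0.26 = 8.87^-0.26 = 0.5669
D = 0.074 × 10.03 × 27.26 × 132.7 × 0.5669 = 1522 m
   = 1.522 km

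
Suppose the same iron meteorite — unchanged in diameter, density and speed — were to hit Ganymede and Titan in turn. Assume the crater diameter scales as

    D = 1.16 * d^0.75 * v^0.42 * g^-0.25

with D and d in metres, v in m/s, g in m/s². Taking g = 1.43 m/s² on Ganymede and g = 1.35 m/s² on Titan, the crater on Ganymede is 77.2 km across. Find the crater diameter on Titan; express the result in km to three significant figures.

D ≈ 78.3 km

All impactor-dependent factors cancel in the ratio, leaving D_Titan/D_Ganymede = (g_Titan/g_Ganymede)^-0.25.
(1.35/1.43)^-0.25 = 0.9441^-0.25 = 1.014
D_Titan = 1.014 × 77.2 km = 78.3 km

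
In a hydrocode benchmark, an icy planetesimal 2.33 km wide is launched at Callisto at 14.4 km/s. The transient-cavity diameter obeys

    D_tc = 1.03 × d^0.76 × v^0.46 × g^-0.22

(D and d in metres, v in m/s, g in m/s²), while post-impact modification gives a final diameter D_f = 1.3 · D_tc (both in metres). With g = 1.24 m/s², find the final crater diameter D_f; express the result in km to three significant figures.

In SI: d = 2330 m, v = 14400 m/s.
d^0.76 = 2330^0.76 = 362.4
v^0.46 = 14400^0.46 = 81.82
g^-0.22 = 1.24^-0.22 = 0.9538
D_tc = 1.03 × 362.4 × 81.82 × 0.9538 = 29130 m
D_f = 1.3 × 29130 = 37869 m
     = 37.87 km

D_f ≈ 37.9 km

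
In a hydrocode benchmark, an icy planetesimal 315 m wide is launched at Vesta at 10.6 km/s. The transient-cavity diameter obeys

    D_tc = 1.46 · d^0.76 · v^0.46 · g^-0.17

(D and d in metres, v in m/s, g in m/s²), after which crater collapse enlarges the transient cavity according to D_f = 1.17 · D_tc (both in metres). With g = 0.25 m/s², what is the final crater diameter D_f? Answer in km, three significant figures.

D_f ≈ 12.2 km

v = 10600 m/s.
d^0.76 = 315^0.76 = 79.20
v^0.46 = 10600^0.46 = 71.06
g^-0.17 = 0.25^-0.17 = 1.266
D_tc = 1.46 × 79.20 × 71.06 × 1.266 = 10400 m
D_f = 1.17 × 10400 = 12168 m
     = 12.17 km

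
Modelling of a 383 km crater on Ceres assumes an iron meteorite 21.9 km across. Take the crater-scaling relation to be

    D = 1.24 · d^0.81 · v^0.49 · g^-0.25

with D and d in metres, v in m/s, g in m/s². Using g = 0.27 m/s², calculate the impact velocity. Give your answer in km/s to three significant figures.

v ≈ 5.48 km/s

Rearranging for v: v = [D / (1.24 · 21900^0.81 · 0.27^-0.25)]^(1/0.49).
D = 383000 m.
21900^0.81 = 3279
0.27^-0.25 = 1.387
Denominator = 1.24 × 3279 × 1.387 = 5639
D / 5639 = 383000 / 5639 = 67.92
v = 67.92^(1/0.49) = 67.92^2.0408 = 5479 m/s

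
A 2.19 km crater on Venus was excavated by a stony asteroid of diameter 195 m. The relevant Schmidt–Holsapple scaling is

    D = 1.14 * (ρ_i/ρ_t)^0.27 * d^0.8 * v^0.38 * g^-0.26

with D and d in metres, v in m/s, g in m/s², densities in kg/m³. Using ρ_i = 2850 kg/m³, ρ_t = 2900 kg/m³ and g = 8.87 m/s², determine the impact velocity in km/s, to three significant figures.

Rearranging for v: v = [D / (1.14 · (2850/2900)^0.27 · 195^0.8 · 8.87^-0.26)]^(1/0.38).
D = 2190 m.
(2850/2900)^0.27 = 0.9953
195^0.8 = 67.92
8.87^-0.26 = 0.5669
Denominator = 1.14 × 0.9953 × 67.92 × 0.5669 = 43.69
D / 43.69 = 2190 / 43.69 = 50.13
v = 50.13^(1/0.38) = 50.13^2.6316 = 29784 m/s

v ≈ 29.8 km/s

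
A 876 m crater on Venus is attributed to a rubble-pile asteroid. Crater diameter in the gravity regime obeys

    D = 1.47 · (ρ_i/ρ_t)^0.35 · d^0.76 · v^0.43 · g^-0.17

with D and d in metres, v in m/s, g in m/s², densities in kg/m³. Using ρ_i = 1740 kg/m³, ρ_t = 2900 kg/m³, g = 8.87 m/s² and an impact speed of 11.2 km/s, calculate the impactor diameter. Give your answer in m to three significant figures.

Rearranging for d: d = [D / (1.47 · (1740/2900)^0.35 · 11200^0.43 · 8.87^-0.17)]^(1/0.76).
(1740/2900)^0.35 = 0.8363
11200^0.43 = 55.10
8.87^-0.17 = 0.6900
Denominator = 1.47 × 0.8363 × 55.10 × 0.6900 = 46.74
D / 46.74 = 876 / 46.74 = 18.74
d = 18.74^(1/0.76) = 18.74^1.3158 = 47.28 m

d ≈ 47.3 m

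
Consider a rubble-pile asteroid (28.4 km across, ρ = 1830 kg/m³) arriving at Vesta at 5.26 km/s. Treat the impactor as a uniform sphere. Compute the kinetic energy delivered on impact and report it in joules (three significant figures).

E ≈ 3.04 × 10^23 J

d = 28400 m; v = 5260 m/s.
Mass m = (π/6) ρ d³ = (π/6) × 1830 × (28400)³ = 2.195 × 10^16 kg
E = ½ m v² = 0.5 × 2.195 × 10^16 × (5260)² = 3.037 × 10^23 J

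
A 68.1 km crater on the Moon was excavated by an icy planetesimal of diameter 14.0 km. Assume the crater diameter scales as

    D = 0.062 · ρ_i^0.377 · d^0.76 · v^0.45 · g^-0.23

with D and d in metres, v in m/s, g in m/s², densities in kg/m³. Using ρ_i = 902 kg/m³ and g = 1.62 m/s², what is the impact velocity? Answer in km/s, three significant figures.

v ≈ 11.3 km/s

Rearranging for v: v = [D / (0.062 · 902^0.377 · 14000^0.76 · 1.62^-0.23)]^(1/0.45).
D = 68100 m.
902^0.377 = 13.01
14000^0.76 = 1416
1.62^-0.23 = 0.8950
Denominator = 0.062 × 13.01 × 1416 × 0.8950 = 1022
D / 1022 = 68100 / 1022 = 66.63
v = 66.63^(1/0.45) = 66.63^2.2222 = 11286 m/s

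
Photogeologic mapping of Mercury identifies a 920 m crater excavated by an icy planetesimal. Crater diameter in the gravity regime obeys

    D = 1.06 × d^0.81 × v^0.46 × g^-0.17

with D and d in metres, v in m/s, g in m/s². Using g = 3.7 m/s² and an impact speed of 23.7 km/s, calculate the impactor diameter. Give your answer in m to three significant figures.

Rearranging for d: d = [D / (1.06 · 23700^0.46 · 3.7^-0.17)]^(1/0.81).
23700^0.46 = 102.9
3.7^-0.17 = 0.8006
Denominator = 1.06 × 102.9 × 0.8006 = 87.32
D / 87.32 = 920 / 87.32 = 10.54
d = 10.54^(1/0.81) = 10.54^1.2346 = 18.31 m

d ≈ 18.3 m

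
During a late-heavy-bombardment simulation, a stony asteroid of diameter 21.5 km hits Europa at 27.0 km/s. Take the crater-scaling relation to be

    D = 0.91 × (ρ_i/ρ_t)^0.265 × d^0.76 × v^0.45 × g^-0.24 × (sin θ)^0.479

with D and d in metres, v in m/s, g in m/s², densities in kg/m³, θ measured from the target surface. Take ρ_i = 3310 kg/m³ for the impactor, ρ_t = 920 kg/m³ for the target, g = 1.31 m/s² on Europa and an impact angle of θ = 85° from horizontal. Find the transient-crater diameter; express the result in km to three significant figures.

In SI units: d = 21500 m, v = 27000 m/s.
(ρ_i/ρ_t)^0.265 = (3310/920)^0.265 = 1.404
d^0.76 = 21500^0.76 = 1962
v^0.45 = 27000^0.45 = 98.65
g^-0.24 = 1.31^-0.24 = 0.9372
(sin 85°)^0.479 = 0.9962^0.479 = 0.9982
D = 0.91 × 1.404 × 1962 × 98.65 × 0.9372 × 0.9982 = 2.313 × 10^5 m
   = 231.3 km

D ≈ 231 km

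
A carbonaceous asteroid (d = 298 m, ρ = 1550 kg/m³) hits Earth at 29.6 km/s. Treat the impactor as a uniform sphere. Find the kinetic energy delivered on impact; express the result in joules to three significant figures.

v = 29600 m/s.
Mass m = (π/6) ρ d³ = (π/6) × 1550 × (298)³ = 2.148 × 10^10 kg
E = ½ m v² = 0.5 × 2.148 × 10^10 × (29600)² = 9.410 × 10^18 J

E ≈ 9.41 × 10^18 J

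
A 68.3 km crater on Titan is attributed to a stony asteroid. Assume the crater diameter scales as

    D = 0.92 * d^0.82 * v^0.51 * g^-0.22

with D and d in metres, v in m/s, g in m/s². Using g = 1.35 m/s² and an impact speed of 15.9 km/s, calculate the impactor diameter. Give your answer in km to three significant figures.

d ≈ 2.30 km

Rearranging for d: d = [D / (0.92 · 15900^0.51 · 1.35^-0.22)]^(1/0.82).
D = 68300 m.
15900^0.51 = 138.9
1.35^-0.22 = 0.9361
Denominator = 0.92 × 138.9 × 0.9361 = 119.6
D / 119.6 = 68300 / 119.6 = 571.1
d = 571.1^(1/0.82) = 571.1^1.2195 = 2300 m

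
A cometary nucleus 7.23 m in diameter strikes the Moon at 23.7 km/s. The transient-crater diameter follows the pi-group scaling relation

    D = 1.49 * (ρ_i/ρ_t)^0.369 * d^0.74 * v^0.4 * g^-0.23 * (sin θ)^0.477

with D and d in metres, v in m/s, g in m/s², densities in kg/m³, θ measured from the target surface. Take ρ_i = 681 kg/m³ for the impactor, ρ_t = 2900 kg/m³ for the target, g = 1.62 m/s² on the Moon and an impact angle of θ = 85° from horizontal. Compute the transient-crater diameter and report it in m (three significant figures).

In SI units: v = 23700 m/s.
(ρ_i/ρ_t)^0.369 = (681/2900)^0.369 = 0.5859
d^0.74 = 7.23^0.74 = 4.323
v^0.4 = 23700^0.4 = 56.22
g^-0.23 = 1.62^-0.23 = 0.8950
(sin 85°)^0.477 = 0.9962^0.477 = 0.9982
D = 1.49 × 0.5859 × 4.323 × 56.22 × 0.8950 × 0.9982 = 189.6 m

D ≈ 190 m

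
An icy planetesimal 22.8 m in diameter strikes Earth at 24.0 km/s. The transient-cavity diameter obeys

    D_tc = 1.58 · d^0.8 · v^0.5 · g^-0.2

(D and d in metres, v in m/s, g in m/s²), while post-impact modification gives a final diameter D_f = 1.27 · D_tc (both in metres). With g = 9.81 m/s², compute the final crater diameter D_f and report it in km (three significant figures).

v = 24000 m/s.
d^0.8 = 22.8^0.8 = 12.20
v^0.5 = 24000^0.5 = 154.9
g^-0.2 = 9.81^-0.2 = 0.6334
D_tc = 1.58 × 12.20 × 154.9 × 0.6334 = 1891 m
D_f = 1.27 × 1891 = 2402 m
     = 2.402 km

D_f ≈ 2.40 km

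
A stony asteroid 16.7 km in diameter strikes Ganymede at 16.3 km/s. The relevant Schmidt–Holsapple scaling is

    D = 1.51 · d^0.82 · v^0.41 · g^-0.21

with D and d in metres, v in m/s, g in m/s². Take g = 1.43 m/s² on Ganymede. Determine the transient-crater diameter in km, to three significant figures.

D ≈ 217 km

In SI units: d = 16700 m, v = 16300 m/s.
d^0.82 = 16700^0.82 = 2902
v^0.41 = 16300^0.41 = 53.33
g^-0.21 = 1.43^-0.21 = 0.9276
D = 1.51 × 2902 × 53.33 × 0.9276 = 2.168 × 10^5 m
   = 216.8 km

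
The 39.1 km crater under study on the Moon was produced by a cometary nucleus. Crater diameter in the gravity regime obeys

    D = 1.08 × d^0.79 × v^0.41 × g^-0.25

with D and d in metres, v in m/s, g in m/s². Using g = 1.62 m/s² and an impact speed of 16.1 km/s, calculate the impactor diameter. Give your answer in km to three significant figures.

d ≈ 4.50 km

Rearranging for d: d = [D / (1.08 · 16100^0.41 · 1.62^-0.25)]^(1/0.79).
D = 39100 m.
16100^0.41 = 53.06
1.62^-0.25 = 0.8864
Denominator = 1.08 × 53.06 × 0.8864 = 50.79
D / 50.79 = 39100 / 50.79 = 769.8
d = 769.8^(1/0.79) = 769.8^1.2658 = 4504 m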